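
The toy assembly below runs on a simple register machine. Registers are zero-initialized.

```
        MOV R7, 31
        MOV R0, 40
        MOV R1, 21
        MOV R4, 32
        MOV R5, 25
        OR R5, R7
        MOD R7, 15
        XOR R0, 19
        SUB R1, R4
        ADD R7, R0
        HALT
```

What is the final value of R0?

MOV R7, 31 → R7=31
MOV R0, 40 → R0=40
MOV R1, 21 → R1=21
MOV R4, 32 → R4=32
MOV R5, 25 → R5=25
OR R5, R7 → R5=25|31=31
MOD R7, 15 → R7=31%15=1
XOR R0, 19 → R0=40^19=59
SUB R1, R4 → R1=21-32=-11
ADD R7, R0 → R7=1+59=60
halt.

59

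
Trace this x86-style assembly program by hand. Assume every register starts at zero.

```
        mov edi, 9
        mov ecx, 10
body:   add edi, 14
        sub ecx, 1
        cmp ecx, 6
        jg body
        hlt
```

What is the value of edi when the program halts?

65

mov edi, 9 → edi=9
mov ecx, 10 → ecx=10
add edi, 14 → edi=9+14=23
sub ecx, 1 → ecx=10-1=9
cmp ecx, 6  (cmp 9,6)
jg body: taken
add edi, 14 → edi=23+14=37
sub ecx, 1 → ecx=9-1=8
cmp ecx, 6  (cmp 8,6)
jg body: taken
add edi, 14 → edi=37+14=51
sub ecx, 1 → ecx=8-1=7
cmp ecx, 6  (cmp 7,6)
jg body: taken
add edi, 14 → edi=51+14=65
sub ecx, 1 → ecx=7-1=6
cmp ecx, 6  (cmp 6,6)
jg body: not taken
halt.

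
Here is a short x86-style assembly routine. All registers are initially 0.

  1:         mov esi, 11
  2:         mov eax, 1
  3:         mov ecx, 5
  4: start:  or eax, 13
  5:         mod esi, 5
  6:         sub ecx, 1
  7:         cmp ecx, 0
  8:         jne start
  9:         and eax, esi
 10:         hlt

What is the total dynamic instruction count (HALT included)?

30

esi=11
eax=1
ecx=5
eax=1|13=13
esi=11%5=1
ecx=5-1=4
cmp ecx, 0  (cmp 4,0)
jne start: taken
eax=13|13=13
esi=1%5=1
ecx=4-1=3
cmp ecx, 0  (cmp 3,0)
jne start: taken
eax=13|13=13
esi=1%5=1
ecx=3-1=2
cmp ecx, 0  (cmp 2,0)
jne start: taken
eax=13|13=13
esi=1%5=1
ecx=2-1=1
cmp ecx, 0  (cmp 1,0)
jne start: taken
eax=13|13=13
esi=1%5=1
ecx=1-1=0
cmp ecx, 0  (cmp 0,0)
jne start: not taken
eax=13&1=1
halt.
Total executed instructions: 30.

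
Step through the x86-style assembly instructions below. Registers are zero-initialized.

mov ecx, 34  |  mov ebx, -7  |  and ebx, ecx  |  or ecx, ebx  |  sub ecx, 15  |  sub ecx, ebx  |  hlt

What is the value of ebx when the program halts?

ecx=34
ebx=-7
ebx=(-7)&34=32
ecx=34|32=34
ecx=34-15=19
ecx=19-32=-13
halt.

32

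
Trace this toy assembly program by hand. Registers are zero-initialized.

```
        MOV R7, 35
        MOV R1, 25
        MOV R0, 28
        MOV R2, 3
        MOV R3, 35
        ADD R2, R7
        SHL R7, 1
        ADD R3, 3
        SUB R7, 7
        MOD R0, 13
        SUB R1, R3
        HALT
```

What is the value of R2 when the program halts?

38

MOV R7, 35 → R7=35
MOV R1, 25 → R1=25
MOV R0, 28 → R0=28
MOV R2, 3 → R2=3
MOV R3, 35 → R3=35
ADD R2, R7 → R2=3+35=38
SHL R7, 1 → R7=35<<1=70
ADD R3, 3 → R3=35+3=38
SUB R7, 7 → R7=70-7=63
MOD R0, 13 → R0=28%13=2
SUB R1, R3 → R1=25-38=-13
halt.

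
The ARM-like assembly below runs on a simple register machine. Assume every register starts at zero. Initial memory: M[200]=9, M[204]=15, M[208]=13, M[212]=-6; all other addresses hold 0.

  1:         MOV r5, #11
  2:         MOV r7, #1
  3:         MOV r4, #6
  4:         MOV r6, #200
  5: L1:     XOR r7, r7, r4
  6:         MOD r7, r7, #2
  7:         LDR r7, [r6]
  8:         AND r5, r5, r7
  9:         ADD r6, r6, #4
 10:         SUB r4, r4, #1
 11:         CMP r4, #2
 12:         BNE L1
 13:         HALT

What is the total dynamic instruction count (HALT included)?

after MOV r5, #11: r5=11
after MOV r7, #1: r7=1
after MOV r4, #6: r4=6
after MOV r6, #200: r6=200
after XOR r7, r7, r4: r7=1^6=7
after MOD r7, r7, #2: r7=7%2=1
after LDR r7, [r6]: r7=M[200]=9
after AND r5, r5, r7: r5=11&9=9
after ADD r6, r6, #4: r6=200+4=204
after SUB r4, r4, #1: r4=6-1=5
CMP r4, #2  (cmp 5,2)
BNE L1: taken
after XOR r7, r7, r4: r7=9^5=12
after MOD r7, r7, #2: r7=12%2=0
after LDR r7, [r6]: r7=M[204]=15
after AND r5, r5, r7: r5=9&15=9
after ADD r6, r6, #4: r6=204+4=208
after SUB r4, r4, #1: r4=5-1=4
CMP r4, #2  (cmp 4,2)
BNE L1: taken
after XOR r7, r7, r4: r7=15^4=11
after MOD r7, r7, #2: r7=11%2=1
after LDR r7, [r6]: r7=M[208]=13
after AND r5, r5, r7: r5=9&13=9
after ADD r6, r6, #4: r6=208+4=212
after SUB r4, r4, #1: r4=4-1=3
CMP r4, #2  (cmp 3,2)
BNE L1: taken
after XOR r7, r7, r4: r7=13^3=14
after MOD r7, r7, #2: r7=14%2=0
after LDR r7, [r6]: r7=M[212]=-6
after AND r5, r5, r7: r5=9&(-6)=8
after ADD r6, r6, #4: r6=212+4=216
after SUB r4, r4, #1: r4=3-1=2
CMP r4, #2  (cmp 2,2)
BNE L1: not taken
halt.
Total executed instructions: 37.

37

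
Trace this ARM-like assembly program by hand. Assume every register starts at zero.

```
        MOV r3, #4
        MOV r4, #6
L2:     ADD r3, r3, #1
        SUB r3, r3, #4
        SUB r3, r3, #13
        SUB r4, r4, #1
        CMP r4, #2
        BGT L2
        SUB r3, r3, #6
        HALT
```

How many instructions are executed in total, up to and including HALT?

after MOV r3, #4: r3=4
after MOV r4, #6: r4=6
after ADD r3, r3, #1: r3=4+1=5
after SUB r3, r3, #4: r3=5-4=1
after SUB r3, r3, #13: r3=1-13=-12
after SUB r4, r4, #1: r4=6-1=5
CMP r4, #2  (cmp 5,2)
BGT L2: taken
after ADD r3, r3, #1: r3=(-12)+1=-11
after SUB r3, r3, #4: r3=(-11)-4=-15
after SUB r3, r3, #13: r3=(-15)-13=-28
after SUB r4, r4, #1: r4=5-1=4
CMP r4, #2  (cmp 4,2)
BGT L2: taken
after ADD r3, r3, #1: r3=(-28)+1=-27
after SUB r3, r3, #4: r3=(-27)-4=-31
after SUB r3, r3, #13: r3=(-31)-13=-44
after SUB r4, r4, #1: r4=4-1=3
CMP r4, #2  (cmp 3,2)
BGT L2: taken
after ADD r3, r3, #1: r3=(-44)+1=-43
after SUB r3, r3, #4: r3=(-43)-4=-47
after SUB r3, r3, #13: r3=(-47)-13=-60
after SUB r4, r4, #1: r4=3-1=2
CMP r4, #2  (cmp 2,2)
BGT L2: not taken
after SUB r3, r3, #6: r3=(-60)-6=-66
halt.
Total executed instructions: 28.

28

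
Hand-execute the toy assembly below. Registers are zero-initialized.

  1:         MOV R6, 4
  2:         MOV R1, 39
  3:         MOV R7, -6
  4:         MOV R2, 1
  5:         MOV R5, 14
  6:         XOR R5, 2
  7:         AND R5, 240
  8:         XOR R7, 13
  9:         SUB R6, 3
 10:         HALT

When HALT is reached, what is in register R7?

R6=4
R1=39
R7=-6
R2=1
R5=14
R5=14^2=12
R5=12&240=0
R7=(-6)^13=-9
R6=4-3=1
halt.

-9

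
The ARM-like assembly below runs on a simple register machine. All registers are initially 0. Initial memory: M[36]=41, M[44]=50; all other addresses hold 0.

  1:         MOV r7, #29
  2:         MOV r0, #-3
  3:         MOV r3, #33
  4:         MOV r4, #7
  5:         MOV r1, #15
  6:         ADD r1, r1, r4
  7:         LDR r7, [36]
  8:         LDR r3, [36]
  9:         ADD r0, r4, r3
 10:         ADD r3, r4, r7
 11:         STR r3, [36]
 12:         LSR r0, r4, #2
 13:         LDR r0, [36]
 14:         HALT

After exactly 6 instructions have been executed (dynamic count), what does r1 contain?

r7=29
r0=-3
r3=33
r4=7
r1=15
r1=15+7=22
After step 6: r1 = 22.

22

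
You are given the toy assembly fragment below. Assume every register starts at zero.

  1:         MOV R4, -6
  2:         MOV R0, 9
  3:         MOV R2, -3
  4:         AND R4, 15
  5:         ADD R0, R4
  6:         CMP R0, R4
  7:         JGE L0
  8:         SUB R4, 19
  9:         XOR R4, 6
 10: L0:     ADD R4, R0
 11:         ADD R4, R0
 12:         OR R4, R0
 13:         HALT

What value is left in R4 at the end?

51

R4=-6
R0=9
R2=-3
R4=(-6)&15=10
R0=9+10=19
CMP R0, R4  (cmp 19,10)
JGE L0: taken
R4=10+19=29
R4=29+19=48
R4=48|19=51
halt.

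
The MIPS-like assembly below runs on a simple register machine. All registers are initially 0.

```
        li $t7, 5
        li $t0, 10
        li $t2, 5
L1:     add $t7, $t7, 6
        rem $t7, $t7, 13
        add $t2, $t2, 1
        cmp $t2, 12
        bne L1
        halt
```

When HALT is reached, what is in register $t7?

after li $t7, 5: $t7=5
after li $t0, 10: $t0=10
after li $t2, 5: $t2=5
after add $t7, $t7, 6: $t7=5+6=11
after rem $t7, $t7, 13: $t7=11%13=11
after add $t2, $t2, 1: $t2=5+1=6
cmp $t2, 12  (cmp 6,12)
bne L1: taken
after add $t7, $t7, 6: $t7=11+6=17
after rem $t7, $t7, 13: $t7=17%13=4
after add $t2, $t2, 1: $t2=6+1=7
cmp $t2, 12  (cmp 7,12)
bne L1: taken
after add $t7, $t7, 6: $t7=4+6=10
after rem $t7, $t7, 13: $t7=10%13=10
after add $t2, $t2, 1: $t2=7+1=8
cmp $t2, 12  (cmp 8,12)
bne L1: taken
after add $t7, $t7, 6: $t7=10+6=16
after rem $t7, $t7, 13: $t7=16%13=3
after add $t2, $t2, 1: $t2=8+1=9
cmp $t2, 12  (cmp 9,12)
bne L1: taken
after add $t7, $t7, 6: $t7=3+6=9
after rem $t7, $t7, 13: $t7=9%13=9
after add $t2, $t2, 1: $t2=9+1=10
cmp $t2, 12  (cmp 10,12)
bne L1: taken
after add $t7, $t7, 6: $t7=9+6=15
after rem $t7, $t7, 13: $t7=15%13=2
after add $t2, $t2, 1: $t2=10+1=11
cmp $t2, 12  (cmp 11,12)
bne L1: taken
after add $t7, $t7, 6: $t7=2+6=8
after rem $t7, $t7, 13: $t7=8%13=8
after add $t2, $t2, 1: $t2=11+1=12
cmp $t2, 12  (cmp 12,12)
bne L1: not taken
halt.

8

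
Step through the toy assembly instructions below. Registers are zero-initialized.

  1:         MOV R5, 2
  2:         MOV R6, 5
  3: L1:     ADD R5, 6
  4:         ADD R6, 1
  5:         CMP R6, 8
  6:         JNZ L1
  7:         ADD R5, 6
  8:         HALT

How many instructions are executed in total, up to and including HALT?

after MOV R5, 2: R5=2
after MOV R6, 5: R6=5
after ADD R5, 6: R5=2+6=8
after ADD R6, 1: R6=5+1=6
CMP R6, 8  (cmp 6,8)
JNZ L1: taken
after ADD R5, 6: R5=8+6=14
after ADD R6, 1: R6=6+1=7
CMP R6, 8  (cmp 7,8)
JNZ L1: taken
after ADD R5, 6: R5=14+6=20
after ADD R6, 1: R6=7+1=8
CMP R6, 8  (cmp 8,8)
JNZ L1: not taken
after ADD R5, 6: R5=20+6=26
halt.
Total executed instructions: 16.

16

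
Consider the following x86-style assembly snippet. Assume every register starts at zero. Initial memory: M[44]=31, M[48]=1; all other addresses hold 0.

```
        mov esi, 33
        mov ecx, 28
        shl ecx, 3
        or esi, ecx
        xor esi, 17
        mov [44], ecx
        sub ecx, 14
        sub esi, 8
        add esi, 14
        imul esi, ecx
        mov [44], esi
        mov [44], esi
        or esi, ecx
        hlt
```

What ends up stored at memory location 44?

mov esi, 33 → esi=33
mov ecx, 28 → ecx=28
shl ecx, 3 → ecx=28<<3=224
or esi, ecx → esi=33|224=225
xor esi, 17 → esi=225^17=240
mov [44], ecx → M[44]=224
sub ecx, 14 → ecx=224-14=210
sub esi, 8 → esi=240-8=232
add esi, 14 → esi=232+14=246
imul esi, ecx → esi=246*210=51660
mov [44], esi → M[44]=51660
mov [44], esi → M[44]=51660
or esi, ecx → esi=51660|210=51678
halt.

51660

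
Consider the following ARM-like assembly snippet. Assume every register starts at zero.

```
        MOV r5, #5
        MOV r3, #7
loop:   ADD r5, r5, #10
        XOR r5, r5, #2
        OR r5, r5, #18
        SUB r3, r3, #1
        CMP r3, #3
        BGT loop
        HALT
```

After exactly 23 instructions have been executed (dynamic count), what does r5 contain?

r5=5
r3=7
r5=5+10=15
r5=15^2=13
r5=13|18=31
r3=7-1=6
CMP r3, #3  (cmp 6,3)
BGT loop: taken
r5=31+10=41
r5=41^2=43
r5=43|18=59
r3=6-1=5
CMP r3, #3  (cmp 5,3)
BGT loop: taken
r5=59+10=69
r5=69^2=71
r5=71|18=87
r3=5-1=4
CMP r3, #3  (cmp 4,3)
BGT loop: taken
r5=87+10=97
r5=97^2=99
r5=99|18=115
After step 23: r5 = 115.

115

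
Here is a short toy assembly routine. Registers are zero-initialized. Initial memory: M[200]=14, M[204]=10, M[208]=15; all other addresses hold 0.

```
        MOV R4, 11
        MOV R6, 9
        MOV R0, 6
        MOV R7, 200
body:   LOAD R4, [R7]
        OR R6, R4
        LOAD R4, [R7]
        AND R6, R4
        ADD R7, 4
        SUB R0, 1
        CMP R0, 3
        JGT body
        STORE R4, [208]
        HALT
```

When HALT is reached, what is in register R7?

212

after MOV R4, 11: R4=11
after MOV R6, 9: R6=9
after MOV R0, 6: R0=6
after MOV R7, 200: R7=200
after LOAD R4, [R7]: R4=M[200]=14
after OR R6, R4: R6=9|14=15
after LOAD R4, [R7]: R4=M[200]=14
after AND R6, R4: R6=15&14=14
after ADD R7, 4: R7=200+4=204
after SUB R0, 1: R0=6-1=5
CMP R0, 3  (cmp 5,3)
JGT body: taken
after LOAD R4, [R7]: R4=M[204]=10
after OR R6, R4: R6=14|10=14
after LOAD R4, [R7]: R4=M[204]=10
after AND R6, R4: R6=14&10=10
after ADD R7, 4: R7=204+4=208
after SUB R0, 1: R0=5-1=4
CMP R0, 3  (cmp 4,3)
JGT body: taken
after LOAD R4, [R7]: R4=M[208]=15
after OR R6, R4: R6=10|15=15
after LOAD R4, [R7]: R4=M[208]=15
after AND R6, R4: R6=15&15=15
after ADD R7, 4: R7=208+4=212
after SUB R0, 1: R0=4-1=3
CMP R0, 3  (cmp 3,3)
JGT body: not taken
STORE R4, [208] → M[208]=15
halt.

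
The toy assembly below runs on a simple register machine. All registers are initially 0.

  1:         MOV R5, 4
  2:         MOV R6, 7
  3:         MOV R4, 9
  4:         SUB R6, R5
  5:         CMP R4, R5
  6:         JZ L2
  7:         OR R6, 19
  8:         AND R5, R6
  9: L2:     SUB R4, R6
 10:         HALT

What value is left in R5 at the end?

0

after MOV R5, 4: R5=4
after MOV R6, 7: R6=7
after MOV R4, 9: R4=9
after SUB R6, R5: R6=7-4=3
CMP R4, R5  (cmp 9,4)
JZ L2: not taken
after OR R6, 19: R6=3|19=19
after AND R5, R6: R5=4&19=0
after SUB R4, R6: R4=9-19=-10
halt.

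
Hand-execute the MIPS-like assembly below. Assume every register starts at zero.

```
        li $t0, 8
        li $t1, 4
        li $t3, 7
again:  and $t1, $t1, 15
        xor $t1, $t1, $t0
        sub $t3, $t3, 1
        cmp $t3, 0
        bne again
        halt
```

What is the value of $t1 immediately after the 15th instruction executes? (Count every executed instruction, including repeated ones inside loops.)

li $t0, 8 → $t0=8
li $t1, 4 → $t1=4
li $t3, 7 → $t3=7
and $t1, $t1, 15 → $t1=4&15=4
xor $t1, $t1, $t0 → $t1=4^8=12
sub $t3, $t3, 1 → $t3=7-1=6
cmp $t3, 0  (cmp 6,0)
bne again: taken
and $t1, $t1, 15 → $t1=12&15=12
xor $t1, $t1, $t0 → $t1=12^8=4
sub $t3, $t3, 1 → $t3=6-1=5
cmp $t3, 0  (cmp 5,0)
bne again: taken
and $t1, $t1, 15 → $t1=4&15=4
xor $t1, $t1, $t0 → $t1=4^8=12
After step 15: $t1 = 12.

12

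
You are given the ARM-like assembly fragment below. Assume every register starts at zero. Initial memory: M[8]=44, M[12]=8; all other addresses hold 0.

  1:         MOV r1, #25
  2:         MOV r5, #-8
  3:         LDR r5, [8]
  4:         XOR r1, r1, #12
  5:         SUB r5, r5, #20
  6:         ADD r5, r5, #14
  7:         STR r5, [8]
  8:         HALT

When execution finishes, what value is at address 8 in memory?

38

MOV r1, #25 → r1=25
MOV r5, #-8 → r5=-8
LDR r5, [8] → r5=M[8]=44
XOR r1, r1, #12 → r1=25^12=21
SUB r5, r5, #20 → r5=44-20=24
ADD r5, r5, #14 → r5=24+14=38
STR r5, [8] → M[8]=38
halt.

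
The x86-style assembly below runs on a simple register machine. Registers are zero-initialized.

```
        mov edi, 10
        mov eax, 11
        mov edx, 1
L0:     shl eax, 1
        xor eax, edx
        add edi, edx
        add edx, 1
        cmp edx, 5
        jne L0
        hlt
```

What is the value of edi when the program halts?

20

after mov edi, 10: edi=10
after mov eax, 11: eax=11
after mov edx, 1: edx=1
after shl eax, 1: eax=11<<1=22
after xor eax, edx: eax=22^1=23
after add edi, edx: edi=10+1=11
after add edx, 1: edx=1+1=2
cmp edx, 5  (cmp 2,5)
jne L0: taken
after shl eax, 1: eax=23<<1=46
after xor eax, edx: eax=46^2=44
after add edi, edx: edi=11+2=13
after add edx, 1: edx=2+1=3
cmp edx, 5  (cmp 3,5)
jne L0: taken
after shl eax, 1: eax=44<<1=88
after xor eax, edx: eax=88^3=91
after add edi, edx: edi=13+3=16
after add edx, 1: edx=3+1=4
cmp edx, 5  (cmp 4,5)
jne L0: taken
after shl eax, 1: eax=91<<1=182
after xor eax, edx: eax=182^4=178
after add edi, edx: edi=16+4=20
after add edx, 1: edx=4+1=5
cmp edx, 5  (cmp 5,5)
jne L0: not taken
halt.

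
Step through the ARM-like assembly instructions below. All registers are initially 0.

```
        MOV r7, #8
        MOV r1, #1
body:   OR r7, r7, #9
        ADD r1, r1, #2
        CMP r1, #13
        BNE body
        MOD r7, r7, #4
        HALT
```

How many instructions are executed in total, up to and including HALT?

28

after MOV r7, #8: r7=8
after MOV r1, #1: r1=1
after OR r7, r7, #9: r7=8|9=9
after ADD r1, r1, #2: r1=1+2=3
CMP r1, #13  (cmp 3,13)
BNE body: taken
after OR r7, r7, #9: r7=9|9=9
after ADD r1, r1, #2: r1=3+2=5
CMP r1, #13  (cmp 5,13)
BNE body: taken
after OR r7, r7, #9: r7=9|9=9
after ADD r1, r1, #2: r1=5+2=7
CMP r1, #13  (cmp 7,13)
BNE body: taken
after OR r7, r7, #9: r7=9|9=9
after ADD r1, r1, #2: r1=7+2=9
CMP r1, #13  (cmp 9,13)
BNE body: taken
after OR r7, r7, #9: r7=9|9=9
after ADD r1, r1, #2: r1=9+2=11
CMP r1, #13  (cmp 11,13)
BNE body: taken
after OR r7, r7, #9: r7=9|9=9
after ADD r1, r1, #2: r1=11+2=13
CMP r1, #13  (cmp 13,13)
BNE body: not taken
after MOD r7, r7, #4: r7=9%4=1
halt.
Total executed instructions: 28.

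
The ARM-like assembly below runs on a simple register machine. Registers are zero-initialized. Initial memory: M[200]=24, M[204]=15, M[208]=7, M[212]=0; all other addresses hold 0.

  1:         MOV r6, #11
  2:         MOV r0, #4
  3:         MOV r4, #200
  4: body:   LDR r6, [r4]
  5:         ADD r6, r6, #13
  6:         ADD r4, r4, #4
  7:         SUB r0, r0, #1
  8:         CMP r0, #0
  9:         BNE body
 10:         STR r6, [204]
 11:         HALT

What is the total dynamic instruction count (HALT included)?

29

MOV r6, #11 → r6=11
MOV r0, #4 → r0=4
MOV r4, #200 → r4=200
LDR r6, [r4] → r6=M[200]=24
ADD r6, r6, #13 → r6=24+13=37
ADD r4, r4, #4 → r4=200+4=204
SUB r0, r0, #1 → r0=4-1=3
CMP r0, #0  (cmp 3,0)
BNE body: taken
LDR r6, [r4] → r6=M[204]=15
ADD r6, r6, #13 → r6=15+13=28
ADD r4, r4, #4 → r4=204+4=208
SUB r0, r0, #1 → r0=3-1=2
CMP r0, #0  (cmp 2,0)
BNE body: taken
LDR r6, [r4] → r6=M[208]=7
ADD r6, r6, #13 → r6=7+13=20
ADD r4, r4, #4 → r4=208+4=212
SUB r0, r0, #1 → r0=2-1=1
CMP r0, #0  (cmp 1,0)
BNE body: taken
LDR r6, [r4] → r6=M[212]=0
ADD r6, r6, #13 → r6=0+13=13
ADD r4, r4, #4 → r4=212+4=216
SUB r0, r0, #1 → r0=1-1=0
CMP r0, #0  (cmp 0,0)
BNE body: not taken
STR r6, [204] → M[204]=13
halt.
Total executed instructions: 29.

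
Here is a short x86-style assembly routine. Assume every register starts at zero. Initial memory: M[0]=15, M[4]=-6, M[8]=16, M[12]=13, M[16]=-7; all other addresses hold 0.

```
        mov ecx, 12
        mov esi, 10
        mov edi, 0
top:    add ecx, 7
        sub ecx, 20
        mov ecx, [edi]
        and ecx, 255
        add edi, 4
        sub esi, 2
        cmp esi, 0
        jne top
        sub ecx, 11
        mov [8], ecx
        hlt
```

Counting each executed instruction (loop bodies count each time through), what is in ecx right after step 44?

238

after mov ecx, 12: ecx=12
after mov esi, 10: esi=10
after mov edi, 0: edi=0
after add ecx, 7: ecx=12+7=19
after sub ecx, 20: ecx=19-20=-1
after mov ecx, [edi]: ecx=M[0]=15
after and ecx, 255: ecx=15&255=15
after add edi, 4: edi=0+4=4
after sub esi, 2: esi=10-2=8
cmp esi, 0  (cmp 8,0)
jne top: taken
after add ecx, 7: ecx=15+7=22
after sub ecx, 20: ecx=22-20=2
after mov ecx, [edi]: ecx=M[4]=-6
after and ecx, 255: ecx=(-6)&255=250
after add edi, 4: edi=4+4=8
after sub esi, 2: esi=8-2=6
cmp esi, 0  (cmp 6,0)
jne top: taken
after add ecx, 7: ecx=250+7=257
after sub ecx, 20: ecx=257-20=237
after mov ecx, [edi]: ecx=M[8]=16
after and ecx, 255: ecx=16&255=16
after add edi, 4: edi=8+4=12
after sub esi, 2: esi=6-2=4
cmp esi, 0  (cmp 4,0)
jne top: taken
after add ecx, 7: ecx=16+7=23
after sub ecx, 20: ecx=23-20=3
after mov ecx, [edi]: ecx=M[12]=13
after and ecx, 255: ecx=13&255=13
after add edi, 4: edi=12+4=16
after sub esi, 2: esi=4-2=2
cmp esi, 0  (cmp 2,0)
jne top: taken
after add ecx, 7: ecx=13+7=20
after sub ecx, 20: ecx=20-20=0
after mov ecx, [edi]: ecx=M[16]=-7
after and ecx, 255: ecx=(-7)&255=249
after add edi, 4: edi=16+4=20
after sub esi, 2: esi=2-2=0
cmp esi, 0  (cmp 0,0)
jne top: not taken
after sub ecx, 11: ecx=249-11=238
After step 44: ecx = 238.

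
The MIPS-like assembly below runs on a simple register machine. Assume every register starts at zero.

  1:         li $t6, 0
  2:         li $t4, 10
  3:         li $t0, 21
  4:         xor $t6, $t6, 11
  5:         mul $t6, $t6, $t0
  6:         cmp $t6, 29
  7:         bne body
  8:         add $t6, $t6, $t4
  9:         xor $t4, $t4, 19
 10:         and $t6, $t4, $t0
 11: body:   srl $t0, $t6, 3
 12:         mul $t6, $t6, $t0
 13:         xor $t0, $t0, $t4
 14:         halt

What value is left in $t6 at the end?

6468

$t6=0
$t4=10
$t0=21
$t6=0^11=11
$t6=11*21=231
cmp $t6, 29  (cmp 231,29)
bne body: taken
$t0=231>>3=28
$t6=231*28=6468
$t0=28^10=22
halt.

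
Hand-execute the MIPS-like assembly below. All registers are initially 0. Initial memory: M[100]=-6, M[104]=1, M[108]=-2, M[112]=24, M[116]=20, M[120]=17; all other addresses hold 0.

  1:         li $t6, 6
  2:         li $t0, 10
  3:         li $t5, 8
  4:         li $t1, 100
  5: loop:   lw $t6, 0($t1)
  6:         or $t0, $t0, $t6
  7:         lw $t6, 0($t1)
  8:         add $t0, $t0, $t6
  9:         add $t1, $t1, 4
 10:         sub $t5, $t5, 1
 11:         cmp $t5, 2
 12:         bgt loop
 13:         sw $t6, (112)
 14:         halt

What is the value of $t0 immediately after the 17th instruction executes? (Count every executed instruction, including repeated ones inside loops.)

li $t6, 6 → $t6=6
li $t0, 10 → $t0=10
li $t5, 8 → $t5=8
li $t1, 100 → $t1=100
lw $t6, 0($t1) → $t6=M[100]=-6
or $t0, $t0, $t6 → $t0=10|(-6)=-6
lw $t6, 0($t1) → $t6=M[100]=-6
add $t0, $t0, $t6 → $t0=(-6)+(-6)=-12
add $t1, $t1, 4 → $t1=100+4=104
sub $t5, $t5, 1 → $t5=8-1=7
cmp $t5, 2  (cmp 7,2)
bgt loop: taken
lw $t6, 0($t1) → $t6=M[104]=1
or $t0, $t0, $t6 → $t0=(-12)|1=-11
lw $t6, 0($t1) → $t6=M[104]=1
add $t0, $t0, $t6 → $t0=(-11)+1=-10
add $t1, $t1, 4 → $t1=104+4=108
After step 17: $t0 = -10.

-10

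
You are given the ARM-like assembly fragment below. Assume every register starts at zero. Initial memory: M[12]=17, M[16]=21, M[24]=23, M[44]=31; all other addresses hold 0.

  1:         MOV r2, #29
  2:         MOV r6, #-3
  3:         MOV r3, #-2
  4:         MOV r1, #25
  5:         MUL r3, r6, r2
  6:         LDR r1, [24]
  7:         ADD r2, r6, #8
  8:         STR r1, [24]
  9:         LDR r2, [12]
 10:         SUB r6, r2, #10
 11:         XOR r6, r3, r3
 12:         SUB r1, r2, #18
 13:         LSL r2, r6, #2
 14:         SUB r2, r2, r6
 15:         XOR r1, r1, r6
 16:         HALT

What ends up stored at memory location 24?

23

after MOV r2, #29: r2=29
after MOV r6, #-3: r6=-3
after MOV r3, #-2: r3=-2
after MOV r1, #25: r1=25
after MUL r3, r6, r2: r3=(-3)*29=-87
after LDR r1, [24]: r1=M[24]=23
after ADD r2, r6, #8: r2=(-3)+8=5
STR r1, [24] → M[24]=23
after LDR r2, [12]: r2=M[12]=17
after SUB r6, r2, #10: r6=17-10=7
after XOR r6, r3, r3: r6=(-87)^(-87)=0
after SUB r1, r2, #18: r1=17-18=-1
after LSL r2, r6, #2: r2=0<<2=0
after SUB r2, r2, r6: r2=0-0=0
after XOR r1, r1, r6: r1=(-1)^0=-1
halt.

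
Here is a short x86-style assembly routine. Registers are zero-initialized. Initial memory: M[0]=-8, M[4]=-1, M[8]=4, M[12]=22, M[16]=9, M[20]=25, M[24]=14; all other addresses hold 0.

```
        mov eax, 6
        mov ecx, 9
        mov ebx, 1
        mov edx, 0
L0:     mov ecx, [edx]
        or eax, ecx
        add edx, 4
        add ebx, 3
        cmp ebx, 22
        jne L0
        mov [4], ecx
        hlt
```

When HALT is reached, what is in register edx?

28

eax=6
ecx=9
ebx=1
edx=0
ecx=M[0]=-8
eax=6|(-8)=-2
edx=0+4=4
ebx=1+3=4
cmp ebx, 22  (cmp 4,22)
jne L0: taken
ecx=M[4]=-1
eax=(-2)|(-1)=-1
edx=4+4=8
ebx=4+3=7
cmp ebx, 22  (cmp 7,22)
jne L0: taken
ecx=M[8]=4
eax=(-1)|4=-1
edx=8+4=12
ebx=7+3=10
cmp ebx, 22  (cmp 10,22)
jne L0: taken
ecx=M[12]=22
eax=(-1)|22=-1
edx=12+4=16
ebx=10+3=13
cmp ebx, 22  (cmp 13,22)
jne L0: taken
ecx=M[16]=9
eax=(-1)|9=-1
edx=16+4=20
ebx=13+3=16
cmp ebx, 22  (cmp 16,22)
jne L0: taken
ecx=M[20]=25
eax=(-1)|25=-1
edx=20+4=24
ebx=16+3=19
cmp ebx, 22  (cmp 19,22)
jne L0: taken
ecx=M[24]=14
eax=(-1)|14=-1
edx=24+4=28
ebx=19+3=22
cmp ebx, 22  (cmp 22,22)
jne L0: not taken
mov [4], ecx → M[4]=14
halt.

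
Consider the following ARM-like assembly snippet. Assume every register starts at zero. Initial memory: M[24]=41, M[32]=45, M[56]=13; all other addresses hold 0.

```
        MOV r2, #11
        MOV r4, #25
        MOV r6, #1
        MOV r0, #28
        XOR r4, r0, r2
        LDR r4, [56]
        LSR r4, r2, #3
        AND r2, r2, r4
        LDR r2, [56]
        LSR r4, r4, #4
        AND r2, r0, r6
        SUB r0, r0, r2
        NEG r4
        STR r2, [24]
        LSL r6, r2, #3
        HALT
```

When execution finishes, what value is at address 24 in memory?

0

MOV r2, #11 → r2=11
MOV r4, #25 → r4=25
MOV r6, #1 → r6=1
MOV r0, #28 → r0=28
XOR r4, r0, r2 → r4=28^11=23
LDR r4, [56] → r4=M[56]=13
LSR r4, r2, #3 → r4=11>>3=1
AND r2, r2, r4 → r2=11&1=1
LDR r2, [56] → r2=M[56]=13
LSR r4, r4, #4 → r4=1>>4=0
AND r2, r0, r6 → r2=28&1=0
SUB r0, r0, r2 → r0=28-0=28
NEG r4 → r4=-(0)=0
STR r2, [24] → M[24]=0
LSL r6, r2, #3 → r6=0<<3=0
halt.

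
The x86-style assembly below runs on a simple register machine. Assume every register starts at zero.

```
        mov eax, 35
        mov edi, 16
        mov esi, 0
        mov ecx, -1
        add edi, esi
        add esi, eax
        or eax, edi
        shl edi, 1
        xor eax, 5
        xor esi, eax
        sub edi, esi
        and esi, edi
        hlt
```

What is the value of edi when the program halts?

after mov eax, 35: eax=35
after mov edi, 16: edi=16
after mov esi, 0: esi=0
after mov ecx, -1: ecx=-1
after add edi, esi: edi=16+0=16
after add esi, eax: esi=0+35=35
after or eax, edi: eax=35|16=51
after shl edi, 1: edi=16<<1=32
after xor eax, 5: eax=51^5=54
after xor esi, eax: esi=35^54=21
after sub edi, esi: edi=32-21=11
after and esi, edi: esi=21&11=1
halt.

11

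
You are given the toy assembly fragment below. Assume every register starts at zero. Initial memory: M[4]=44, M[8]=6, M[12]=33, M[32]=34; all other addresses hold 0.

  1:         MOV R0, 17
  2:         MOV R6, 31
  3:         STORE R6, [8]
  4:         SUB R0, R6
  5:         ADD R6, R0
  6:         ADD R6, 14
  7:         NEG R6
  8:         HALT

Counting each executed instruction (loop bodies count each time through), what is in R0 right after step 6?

-14

after MOV R0, 17: R0=17
after MOV R6, 31: R6=31
STORE R6, [8] → M[8]=31
after SUB R0, R6: R0=17-31=-14
after ADD R6, R0: R6=31+(-14)=17
after ADD R6, 14: R6=17+14=31
After step 6: R0 = -14.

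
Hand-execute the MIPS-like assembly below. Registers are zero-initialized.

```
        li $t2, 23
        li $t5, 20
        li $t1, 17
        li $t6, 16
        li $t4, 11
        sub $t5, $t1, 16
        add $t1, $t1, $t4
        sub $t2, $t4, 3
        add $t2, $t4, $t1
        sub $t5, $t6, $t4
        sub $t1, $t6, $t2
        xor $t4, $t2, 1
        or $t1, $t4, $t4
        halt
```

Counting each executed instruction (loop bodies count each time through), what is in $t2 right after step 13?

39

after li $t2, 23: $t2=23
after li $t5, 20: $t5=20
after li $t1, 17: $t1=17
after li $t6, 16: $t6=16
after li $t4, 11: $t4=11
after sub $t5, $t1, 16: $t5=17-16=1
after add $t1, $t1, $t4: $t1=17+11=28
after sub $t2, $t4, 3: $t2=11-3=8
after add $t2, $t4, $t1: $t2=11+28=39
after sub $t5, $t6, $t4: $t5=16-11=5
after sub $t1, $t6, $t2: $t1=16-39=-23
after xor $t4, $t2, 1: $t4=39^1=38
after or $t1, $t4, $t4: $t1=38|38=38
After step 13: $t2 = 39.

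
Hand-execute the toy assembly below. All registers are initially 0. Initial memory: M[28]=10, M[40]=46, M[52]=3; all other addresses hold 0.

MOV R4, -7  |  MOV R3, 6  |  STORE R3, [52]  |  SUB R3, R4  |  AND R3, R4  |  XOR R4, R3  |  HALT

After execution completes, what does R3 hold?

9

MOV R4, -7 → R4=-7
MOV R3, 6 → R3=6
STORE R3, [52] → M[52]=6
SUB R3, R4 → R3=6-(-7)=13
AND R3, R4 → R3=13&(-7)=9
XOR R4, R3 → R4=(-7)^9=-16
halt.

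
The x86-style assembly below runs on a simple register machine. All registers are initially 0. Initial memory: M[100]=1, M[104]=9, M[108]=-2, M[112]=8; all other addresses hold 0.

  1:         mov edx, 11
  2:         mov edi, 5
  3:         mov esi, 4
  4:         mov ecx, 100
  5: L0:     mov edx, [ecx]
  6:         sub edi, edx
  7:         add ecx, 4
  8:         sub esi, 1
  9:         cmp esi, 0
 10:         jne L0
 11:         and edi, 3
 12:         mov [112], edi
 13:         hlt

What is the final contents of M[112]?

1

edx=11
edi=5
esi=4
ecx=100
edx=M[100]=1
edi=5-1=4
ecx=100+4=104
esi=4-1=3
cmp esi, 0  (cmp 3,0)
jne L0: taken
edx=M[104]=9
edi=4-9=-5
ecx=104+4=108
esi=3-1=2
cmp esi, 0  (cmp 2,0)
jne L0: taken
edx=M[108]=-2
edi=(-5)-(-2)=-3
ecx=108+4=112
esi=2-1=1
cmp esi, 0  (cmp 1,0)
jne L0: taken
edx=M[112]=8
edi=(-3)-8=-11
ecx=112+4=116
esi=1-1=0
cmp esi, 0  (cmp 0,0)
jne L0: not taken
edi=(-11)&3=1
mov [112], edi → M[112]=1
halt.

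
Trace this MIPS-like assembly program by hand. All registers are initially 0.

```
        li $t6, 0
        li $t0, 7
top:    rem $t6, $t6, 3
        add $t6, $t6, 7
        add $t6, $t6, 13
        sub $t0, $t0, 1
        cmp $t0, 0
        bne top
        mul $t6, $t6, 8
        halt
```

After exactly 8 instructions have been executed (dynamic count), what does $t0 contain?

after li $t6, 0: $t6=0
after li $t0, 7: $t0=7
after rem $t6, $t6, 3: $t6=0%3=0
after add $t6, $t6, 7: $t6=0+7=7
after add $t6, $t6, 13: $t6=7+13=20
after sub $t0, $t0, 1: $t0=7-1=6
cmp $t0, 0  (cmp 6,0)
bne top: taken
After step 8: $t0 = 6.

6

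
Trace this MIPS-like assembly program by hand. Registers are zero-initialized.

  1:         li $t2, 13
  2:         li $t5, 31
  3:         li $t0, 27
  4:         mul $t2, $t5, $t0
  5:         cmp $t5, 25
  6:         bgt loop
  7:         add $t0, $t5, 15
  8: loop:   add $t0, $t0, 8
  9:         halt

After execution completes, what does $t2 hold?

li $t2, 13 → $t2=13
li $t5, 31 → $t5=31
li $t0, 27 → $t0=27
mul $t2, $t5, $t0 → $t2=31*27=837
cmp $t5, 25  (cmp 31,25)
bgt loop: taken
add $t0, $t0, 8 → $t0=27+8=35
halt.

837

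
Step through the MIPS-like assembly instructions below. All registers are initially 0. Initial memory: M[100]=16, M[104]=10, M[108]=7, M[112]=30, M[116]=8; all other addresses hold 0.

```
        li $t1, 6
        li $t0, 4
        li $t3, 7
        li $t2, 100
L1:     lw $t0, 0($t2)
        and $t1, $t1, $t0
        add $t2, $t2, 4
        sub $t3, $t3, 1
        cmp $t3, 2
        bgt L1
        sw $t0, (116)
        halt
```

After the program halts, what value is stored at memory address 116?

8

li $t1, 6 → $t1=6
li $t0, 4 → $t0=4
li $t3, 7 → $t3=7
li $t2, 100 → $t2=100
lw $t0, 0($t2) → $t0=M[100]=16
and $t1, $t1, $t0 → $t1=6&16=0
add $t2, $t2, 4 → $t2=100+4=104
sub $t3, $t3, 1 → $t3=7-1=6
cmp $t3, 2  (cmp 6,2)
bgt L1: taken
lw $t0, 0($t2) → $t0=M[104]=10
and $t1, $t1, $t0 → $t1=0&10=0
add $t2, $t2, 4 → $t2=104+4=108
sub $t3, $t3, 1 → $t3=6-1=5
cmp $t3, 2  (cmp 5,2)
bgt L1: taken
lw $t0, 0($t2) → $t0=M[108]=7
and $t1, $t1, $t0 → $t1=0&7=0
add $t2, $t2, 4 → $t2=108+4=112
sub $t3, $t3, 1 → $t3=5-1=4
cmp $t3, 2  (cmp 4,2)
bgt L1: taken
lw $t0, 0($t2) → $t0=M[112]=30
and $t1, $t1, $t0 → $t1=0&30=0
add $t2, $t2, 4 → $t2=112+4=116
sub $t3, $t3, 1 → $t3=4-1=3
cmp $t3, 2  (cmp 3,2)
bgt L1: taken
lw $t0, 0($t2) → $t0=M[116]=8
and $t1, $t1, $t0 → $t1=0&8=0
add $t2, $t2, 4 → $t2=116+4=120
sub $t3, $t3, 1 → $t3=3-1=2
cmp $t3, 2  (cmp 2,2)
bgt L1: not taken
sw $t0, (116) → M[116]=8
halt.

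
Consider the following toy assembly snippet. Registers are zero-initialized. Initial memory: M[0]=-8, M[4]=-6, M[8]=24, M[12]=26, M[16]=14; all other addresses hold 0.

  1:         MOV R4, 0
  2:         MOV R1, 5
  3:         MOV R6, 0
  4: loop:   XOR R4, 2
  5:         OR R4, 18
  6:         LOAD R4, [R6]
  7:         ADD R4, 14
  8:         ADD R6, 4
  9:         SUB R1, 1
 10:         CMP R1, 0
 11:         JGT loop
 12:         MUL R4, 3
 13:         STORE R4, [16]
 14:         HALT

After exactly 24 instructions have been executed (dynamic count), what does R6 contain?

after MOV R4, 0: R4=0
after MOV R1, 5: R1=5
after MOV R6, 0: R6=0
after XOR R4, 2: R4=0^2=2
after OR R4, 18: R4=2|18=18
after LOAD R4, [R6]: R4=M[0]=-8
after ADD R4, 14: R4=(-8)+14=6
after ADD R6, 4: R6=0+4=4
after SUB R1, 1: R1=5-1=4
CMP R1, 0  (cmp 4,0)
JGT loop: taken
after XOR R4, 2: R4=6^2=4
after OR R4, 18: R4=4|18=22
after LOAD R4, [R6]: R4=M[4]=-6
after ADD R4, 14: R4=(-6)+14=8
after ADD R6, 4: R6=4+4=8
after SUB R1, 1: R1=4-1=3
CMP R1, 0  (cmp 3,0)
JGT loop: taken
after XOR R4, 2: R4=8^2=10
after OR R4, 18: R4=10|18=26
after LOAD R4, [R6]: R4=M[8]=24
after ADD R4, 14: R4=24+14=38
after ADD R6, 4: R6=8+4=12
After step 24: R6 = 12.

12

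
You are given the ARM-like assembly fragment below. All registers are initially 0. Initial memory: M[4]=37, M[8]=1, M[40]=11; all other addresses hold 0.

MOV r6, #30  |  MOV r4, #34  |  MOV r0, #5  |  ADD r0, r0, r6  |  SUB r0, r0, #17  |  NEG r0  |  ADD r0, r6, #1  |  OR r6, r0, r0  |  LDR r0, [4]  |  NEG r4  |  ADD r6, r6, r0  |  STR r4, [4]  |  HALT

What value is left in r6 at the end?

68

MOV r6, #30 → r6=30
MOV r4, #34 → r4=34
MOV r0, #5 → r0=5
ADD r0, r0, r6 → r0=5+30=35
SUB r0, r0, #17 → r0=35-17=18
NEG r0 → r0=-(18)=-18
ADD r0, r6, #1 → r0=30+1=31
OR r6, r0, r0 → r6=31|31=31
LDR r0, [4] → r0=M[4]=37
NEG r4 → r4=-(34)=-34
ADD r6, r6, r0 → r6=31+37=68
STR r4, [4] → M[4]=-34
halt.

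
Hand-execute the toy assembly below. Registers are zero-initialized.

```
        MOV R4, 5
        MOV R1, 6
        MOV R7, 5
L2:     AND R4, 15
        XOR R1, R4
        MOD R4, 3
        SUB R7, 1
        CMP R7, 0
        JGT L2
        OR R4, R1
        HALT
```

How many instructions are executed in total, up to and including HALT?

MOV R4, 5 → R4=5
MOV R1, 6 → R1=6
MOV R7, 5 → R7=5
AND R4, 15 → R4=5&15=5
XOR R1, R4 → R1=6^5=3
MOD R4, 3 → R4=5%3=2
SUB R7, 1 → R7=5-1=4
CMP R7, 0  (cmp 4,0)
JGT L2: taken
AND R4, 15 → R4=2&15=2
XOR R1, R4 → R1=3^2=1
MOD R4, 3 → R4=2%3=2
SUB R7, 1 → R7=4-1=3
CMP R7, 0  (cmp 3,0)
JGT L2: taken
AND R4, 15 → R4=2&15=2
XOR R1, R4 → R1=1^2=3
MOD R4, 3 → R4=2%3=2
SUB R7, 1 → R7=3-1=2
CMP R7, 0  (cmp 2,0)
JGT L2: taken
AND R4, 15 → R4=2&15=2
XOR R1, R4 → R1=3^2=1
MOD R4, 3 → R4=2%3=2
SUB R7, 1 → R7=2-1=1
CMP R7, 0  (cmp 1,0)
JGT L2: taken
AND R4, 15 → R4=2&15=2
XOR R1, R4 → R1=1^2=3
MOD R4, 3 → R4=2%3=2
SUB R7, 1 → R7=1-1=0
CMP R7, 0  (cmp 0,0)
JGT L2: not taken
OR R4, R1 → R4=2|3=3
halt.
Total executed instructions: 35.

35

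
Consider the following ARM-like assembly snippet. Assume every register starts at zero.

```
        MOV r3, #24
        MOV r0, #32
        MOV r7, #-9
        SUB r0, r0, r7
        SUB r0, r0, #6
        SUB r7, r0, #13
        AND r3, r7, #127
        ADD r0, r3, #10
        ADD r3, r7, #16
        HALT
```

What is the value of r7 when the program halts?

r3=24
r0=32
r7=-9
r0=32-(-9)=41
r0=41-6=35
r7=35-13=22
r3=22&127=22
r0=22+10=32
r3=22+16=38
halt.

22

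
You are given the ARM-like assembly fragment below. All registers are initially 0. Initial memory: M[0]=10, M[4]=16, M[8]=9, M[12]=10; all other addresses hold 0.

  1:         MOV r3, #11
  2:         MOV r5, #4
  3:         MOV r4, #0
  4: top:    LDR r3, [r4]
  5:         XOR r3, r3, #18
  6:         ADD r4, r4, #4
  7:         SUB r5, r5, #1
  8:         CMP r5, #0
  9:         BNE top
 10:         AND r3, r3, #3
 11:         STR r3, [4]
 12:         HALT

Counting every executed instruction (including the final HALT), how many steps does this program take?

30

r3=11
r5=4
r4=0
r3=M[0]=10
r3=10^18=24
r4=0+4=4
r5=4-1=3
CMP r5, #0  (cmp 3,0)
BNE top: taken
r3=M[4]=16
r3=16^18=2
r4=4+4=8
r5=3-1=2
CMP r5, #0  (cmp 2,0)
BNE top: taken
r3=M[8]=9
r3=9^18=27
r4=8+4=12
r5=2-1=1
CMP r5, #0  (cmp 1,0)
BNE top: taken
r3=M[12]=10
r3=10^18=24
r4=12+4=16
r5=1-1=0
CMP r5, #0  (cmp 0,0)
BNE top: not taken
r3=24&3=0
STR r3, [4] → M[4]=0
halt.
Total executed instructions: 30.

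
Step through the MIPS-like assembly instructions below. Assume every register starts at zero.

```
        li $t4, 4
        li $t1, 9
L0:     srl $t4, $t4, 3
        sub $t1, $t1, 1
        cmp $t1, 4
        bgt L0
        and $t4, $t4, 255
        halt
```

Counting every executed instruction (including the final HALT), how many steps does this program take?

24

after li $t4, 4: $t4=4
after li $t1, 9: $t1=9
after srl $t4, $t4, 3: $t4=4>>3=0
after sub $t1, $t1, 1: $t1=9-1=8
cmp $t1, 4  (cmp 8,4)
bgt L0: taken
after srl $t4, $t4, 3: $t4=0>>3=0
after sub $t1, $t1, 1: $t1=8-1=7
cmp $t1, 4  (cmp 7,4)
bgt L0: taken
after srl $t4, $t4, 3: $t4=0>>3=0
after sub $t1, $t1, 1: $t1=7-1=6
cmp $t1, 4  (cmp 6,4)
bgt L0: taken
after srl $t4, $t4, 3: $t4=0>>3=0
after sub $t1, $t1, 1: $t1=6-1=5
cmp $t1, 4  (cmp 5,4)
bgt L0: taken
after srl $t4, $t4, 3: $t4=0>>3=0
after sub $t1, $t1, 1: $t1=5-1=4
cmp $t1, 4  (cmp 4,4)
bgt L0: not taken
after and $t4, $t4, 255: $t4=0&255=0
halt.
Total executed instructions: 24.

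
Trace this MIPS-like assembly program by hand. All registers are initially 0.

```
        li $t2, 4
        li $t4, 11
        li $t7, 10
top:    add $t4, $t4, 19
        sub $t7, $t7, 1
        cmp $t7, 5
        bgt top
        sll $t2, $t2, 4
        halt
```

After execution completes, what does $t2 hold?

64

li $t2, 4 → $t2=4
li $t4, 11 → $t4=11
li $t7, 10 → $t7=10
add $t4, $t4, 19 → $t4=11+19=30
sub $t7, $t7, 1 → $t7=10-1=9
cmp $t7, 5  (cmp 9,5)
bgt top: taken
add $t4, $t4, 19 → $t4=30+19=49
sub $t7, $t7, 1 → $t7=9-1=8
cmp $t7, 5  (cmp 8,5)
bgt top: taken
add $t4, $t4, 19 → $t4=49+19=68
sub $t7, $t7, 1 → $t7=8-1=7
cmp $t7, 5  (cmp 7,5)
bgt top: taken
add $t4, $t4, 19 → $t4=68+19=87
sub $t7, $t7, 1 → $t7=7-1=6
cmp $t7, 5  (cmp 6,5)
bgt top: taken
add $t4, $t4, 19 → $t4=87+19=106
sub $t7, $t7, 1 → $t7=6-1=5
cmp $t7, 5  (cmp 5,5)
bgt top: not taken
sll $t2, $t2, 4 → $t2=4<<4=64
halt.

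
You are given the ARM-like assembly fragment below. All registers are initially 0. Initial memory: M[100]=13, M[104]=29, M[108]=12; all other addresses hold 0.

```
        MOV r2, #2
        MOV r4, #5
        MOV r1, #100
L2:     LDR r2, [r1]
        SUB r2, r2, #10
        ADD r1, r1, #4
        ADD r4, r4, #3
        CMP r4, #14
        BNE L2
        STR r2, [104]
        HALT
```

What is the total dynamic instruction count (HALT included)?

r2=2
r4=5
r1=100
r2=M[100]=13
r2=13-10=3
r1=100+4=104
r4=5+3=8
CMP r4, #14  (cmp 8,14)
BNE L2: taken
r2=M[104]=29
r2=29-10=19
r1=104+4=108
r4=8+3=11
CMP r4, #14  (cmp 11,14)
BNE L2: taken
r2=M[108]=12
r2=12-10=2
r1=108+4=112
r4=11+3=14
CMP r4, #14  (cmp 14,14)
BNE L2: not taken
STR r2, [104] → M[104]=2
halt.
Total executed instructions: 23.

23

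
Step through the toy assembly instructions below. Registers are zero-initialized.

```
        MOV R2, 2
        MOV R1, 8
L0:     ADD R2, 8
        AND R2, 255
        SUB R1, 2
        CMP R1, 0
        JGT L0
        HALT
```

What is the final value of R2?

after MOV R2, 2: R2=2
after MOV R1, 8: R1=8
after ADD R2, 8: R2=2+8=10
after AND R2, 255: R2=10&255=10
after SUB R1, 2: R1=8-2=6
CMP R1, 0  (cmp 6,0)
JGT L0: taken
after ADD R2, 8: R2=10+8=18
after AND R2, 255: R2=18&255=18
after SUB R1, 2: R1=6-2=4
CMP R1, 0  (cmp 4,0)
JGT L0: taken
after ADD R2, 8: R2=18+8=26
after AND R2, 255: R2=26&255=26
after SUB R1, 2: R1=4-2=2
CMP R1, 0  (cmp 2,0)
JGT L0: taken
after ADD R2, 8: R2=26+8=34
after AND R2, 255: R2=34&255=34
after SUB R1, 2: R1=2-2=0
CMP R1, 0  (cmp 0,0)
JGT L0: not taken
halt.

34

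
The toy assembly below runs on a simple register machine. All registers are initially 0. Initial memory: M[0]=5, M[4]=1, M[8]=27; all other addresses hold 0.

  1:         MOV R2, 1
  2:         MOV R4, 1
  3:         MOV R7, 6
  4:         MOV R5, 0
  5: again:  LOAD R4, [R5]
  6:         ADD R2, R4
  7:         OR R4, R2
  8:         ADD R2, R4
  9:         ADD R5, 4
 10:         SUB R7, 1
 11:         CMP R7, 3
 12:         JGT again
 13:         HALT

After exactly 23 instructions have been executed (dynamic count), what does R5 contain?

8

MOV R2, 1 → R2=1
MOV R4, 1 → R4=1
MOV R7, 6 → R7=6
MOV R5, 0 → R5=0
LOAD R4, [R5] → R4=M[0]=5
ADD R2, R4 → R2=1+5=6
OR R4, R2 → R4=5|6=7
ADD R2, R4 → R2=6+7=13
ADD R5, 4 → R5=0+4=4
SUB R7, 1 → R7=6-1=5
CMP R7, 3  (cmp 5,3)
JGT again: taken
LOAD R4, [R5] → R4=M[4]=1
ADD R2, R4 → R2=13+1=14
OR R4, R2 → R4=1|14=15
ADD R2, R4 → R2=14+15=29
ADD R5, 4 → R5=4+4=8
SUB R7, 1 → R7=5-1=4
CMP R7, 3  (cmp 4,3)
JGT again: taken
LOAD R4, [R5] → R4=M[8]=27
ADD R2, R4 → R2=29+27=56
OR R4, R2 → R4=27|56=59
After step 23: R5 = 8.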